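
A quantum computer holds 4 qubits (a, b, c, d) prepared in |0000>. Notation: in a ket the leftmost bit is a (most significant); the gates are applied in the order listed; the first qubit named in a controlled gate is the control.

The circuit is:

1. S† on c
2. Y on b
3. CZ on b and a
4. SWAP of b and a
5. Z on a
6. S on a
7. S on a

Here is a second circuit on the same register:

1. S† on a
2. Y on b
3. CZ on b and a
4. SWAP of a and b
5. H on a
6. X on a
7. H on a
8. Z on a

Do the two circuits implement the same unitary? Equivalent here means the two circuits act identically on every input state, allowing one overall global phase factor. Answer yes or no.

No, they are not equivalent — no single phase factor reconciles the two unitaries.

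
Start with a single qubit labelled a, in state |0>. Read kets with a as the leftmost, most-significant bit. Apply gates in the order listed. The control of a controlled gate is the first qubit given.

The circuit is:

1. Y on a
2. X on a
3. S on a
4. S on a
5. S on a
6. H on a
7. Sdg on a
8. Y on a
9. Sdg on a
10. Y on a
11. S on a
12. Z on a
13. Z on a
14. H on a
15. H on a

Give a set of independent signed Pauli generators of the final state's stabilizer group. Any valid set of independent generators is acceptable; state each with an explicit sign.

The stabilizer group can be generated by +Y, among other valid generating sets.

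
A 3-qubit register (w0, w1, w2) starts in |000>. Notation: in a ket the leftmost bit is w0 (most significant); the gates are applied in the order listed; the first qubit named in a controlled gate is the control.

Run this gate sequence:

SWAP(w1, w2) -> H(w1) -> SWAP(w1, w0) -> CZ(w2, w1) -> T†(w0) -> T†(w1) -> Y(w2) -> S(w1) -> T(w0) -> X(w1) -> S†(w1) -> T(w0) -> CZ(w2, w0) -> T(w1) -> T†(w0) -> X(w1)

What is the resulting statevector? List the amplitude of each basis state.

After the circuit, the state carries amplitude sqrt(2)*exp(I*pi/4)/2 on |001>, -sqrt(2)*exp(I*pi/4)/2 on |101>, and 0 on every other basis state.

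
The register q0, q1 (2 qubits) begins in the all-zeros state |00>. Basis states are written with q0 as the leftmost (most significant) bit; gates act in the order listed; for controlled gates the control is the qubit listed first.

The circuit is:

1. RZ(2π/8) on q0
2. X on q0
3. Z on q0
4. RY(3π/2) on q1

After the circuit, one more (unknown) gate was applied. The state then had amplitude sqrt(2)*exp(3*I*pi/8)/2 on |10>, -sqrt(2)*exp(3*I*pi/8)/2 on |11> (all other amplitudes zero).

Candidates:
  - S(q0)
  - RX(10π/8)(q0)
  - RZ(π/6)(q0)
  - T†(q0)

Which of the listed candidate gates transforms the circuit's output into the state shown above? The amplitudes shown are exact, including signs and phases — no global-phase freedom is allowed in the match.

The applied gate was S(q0).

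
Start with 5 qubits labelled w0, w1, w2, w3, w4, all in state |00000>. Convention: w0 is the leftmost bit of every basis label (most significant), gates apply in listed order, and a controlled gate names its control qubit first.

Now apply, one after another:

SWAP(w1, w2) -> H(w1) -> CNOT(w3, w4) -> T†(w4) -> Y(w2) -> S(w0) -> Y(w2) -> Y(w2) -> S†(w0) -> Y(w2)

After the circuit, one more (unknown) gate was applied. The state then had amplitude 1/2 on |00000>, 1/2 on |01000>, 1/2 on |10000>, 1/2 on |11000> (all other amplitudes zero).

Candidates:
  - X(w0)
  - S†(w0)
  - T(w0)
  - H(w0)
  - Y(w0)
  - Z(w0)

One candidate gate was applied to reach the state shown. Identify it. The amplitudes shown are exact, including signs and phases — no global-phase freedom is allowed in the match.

The unique candidate consistent with the amplitudes is H(w0). Key observation: gates 5-10 undo each other exactly, leaving only the rest of the circuit to track.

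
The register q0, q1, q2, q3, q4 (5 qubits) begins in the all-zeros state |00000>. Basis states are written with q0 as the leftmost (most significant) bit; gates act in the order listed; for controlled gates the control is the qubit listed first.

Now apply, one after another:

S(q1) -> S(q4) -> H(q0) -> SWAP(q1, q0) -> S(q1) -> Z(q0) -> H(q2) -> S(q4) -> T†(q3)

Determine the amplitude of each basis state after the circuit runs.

The final amplitudes are 1/2 on |00000>, 1/2 on |00100>, I/2 on |01000>, I/2 on |01100>, and 0 on every other basis state.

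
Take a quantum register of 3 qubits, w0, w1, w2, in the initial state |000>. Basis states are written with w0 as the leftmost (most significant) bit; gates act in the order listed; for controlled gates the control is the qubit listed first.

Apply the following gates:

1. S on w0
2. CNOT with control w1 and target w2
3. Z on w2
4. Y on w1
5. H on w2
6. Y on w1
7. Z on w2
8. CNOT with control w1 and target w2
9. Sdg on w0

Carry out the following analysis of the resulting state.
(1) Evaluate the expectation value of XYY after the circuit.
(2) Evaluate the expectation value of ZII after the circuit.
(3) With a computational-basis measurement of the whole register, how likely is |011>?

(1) In the final state, XYY has expectation 0.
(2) In the final state, ZII has expectation 1.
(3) Outcome |011> occurs with probability 0.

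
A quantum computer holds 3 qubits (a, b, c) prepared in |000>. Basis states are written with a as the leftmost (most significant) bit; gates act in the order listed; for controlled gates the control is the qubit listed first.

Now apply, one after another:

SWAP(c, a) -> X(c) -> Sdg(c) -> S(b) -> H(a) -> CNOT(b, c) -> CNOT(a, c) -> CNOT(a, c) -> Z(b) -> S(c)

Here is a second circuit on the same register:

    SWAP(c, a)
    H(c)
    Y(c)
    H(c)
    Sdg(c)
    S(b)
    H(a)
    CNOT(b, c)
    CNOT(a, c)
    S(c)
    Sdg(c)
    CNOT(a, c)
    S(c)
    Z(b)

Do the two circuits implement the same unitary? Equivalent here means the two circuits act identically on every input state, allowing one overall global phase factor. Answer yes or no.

No — the two circuits implement different unitaries, even allowing a global phase.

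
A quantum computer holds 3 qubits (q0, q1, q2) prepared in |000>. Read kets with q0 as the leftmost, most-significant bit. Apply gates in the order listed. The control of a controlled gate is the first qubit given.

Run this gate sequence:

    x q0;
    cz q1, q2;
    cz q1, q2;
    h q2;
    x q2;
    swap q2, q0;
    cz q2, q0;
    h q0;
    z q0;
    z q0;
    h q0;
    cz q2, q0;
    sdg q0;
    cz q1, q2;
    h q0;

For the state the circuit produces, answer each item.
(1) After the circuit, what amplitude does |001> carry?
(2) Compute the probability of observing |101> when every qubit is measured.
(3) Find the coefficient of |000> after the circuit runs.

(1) |001> carries amplitude 1/2 - I/2 in the final state.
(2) Outcome |101> occurs with probability 1/2.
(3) The amplitude on |000> is 0.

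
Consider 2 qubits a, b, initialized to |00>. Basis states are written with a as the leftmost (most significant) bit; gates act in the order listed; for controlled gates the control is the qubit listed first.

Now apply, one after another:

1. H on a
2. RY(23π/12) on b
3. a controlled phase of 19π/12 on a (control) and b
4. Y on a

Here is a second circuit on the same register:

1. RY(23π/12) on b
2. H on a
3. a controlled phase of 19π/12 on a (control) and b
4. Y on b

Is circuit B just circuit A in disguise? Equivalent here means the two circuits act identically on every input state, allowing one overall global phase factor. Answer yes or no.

No — the two circuits implement different unitaries, even allowing a global phase.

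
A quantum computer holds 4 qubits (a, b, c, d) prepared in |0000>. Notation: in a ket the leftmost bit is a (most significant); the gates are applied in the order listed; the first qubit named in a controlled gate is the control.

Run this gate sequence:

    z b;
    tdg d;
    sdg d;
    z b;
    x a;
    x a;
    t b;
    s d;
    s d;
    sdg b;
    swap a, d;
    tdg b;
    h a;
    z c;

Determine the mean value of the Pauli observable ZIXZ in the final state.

The expectation value of ZIXZ is 0.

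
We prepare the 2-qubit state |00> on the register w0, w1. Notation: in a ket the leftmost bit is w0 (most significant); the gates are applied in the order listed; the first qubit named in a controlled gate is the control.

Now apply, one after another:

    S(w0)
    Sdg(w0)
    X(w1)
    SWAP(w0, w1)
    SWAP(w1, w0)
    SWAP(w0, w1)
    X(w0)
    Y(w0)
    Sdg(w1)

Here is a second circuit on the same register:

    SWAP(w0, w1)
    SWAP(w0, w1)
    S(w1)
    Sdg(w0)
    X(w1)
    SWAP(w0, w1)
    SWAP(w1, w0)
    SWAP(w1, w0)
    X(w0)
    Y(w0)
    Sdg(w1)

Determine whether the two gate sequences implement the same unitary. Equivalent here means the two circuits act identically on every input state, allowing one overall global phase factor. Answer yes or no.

No — the two circuits implement different unitaries, even allowing a global phase.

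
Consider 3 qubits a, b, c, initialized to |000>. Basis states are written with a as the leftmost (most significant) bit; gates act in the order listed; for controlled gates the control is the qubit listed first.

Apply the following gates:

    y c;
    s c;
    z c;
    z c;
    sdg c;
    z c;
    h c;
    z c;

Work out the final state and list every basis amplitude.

After the circuit, the state carries amplitude -sqrt(2)*I/2 on |000>, -sqrt(2)*I/2 on |001>, and 0 on every other basis state. Key observation: the block from step 2 through step 5 cancels to the identity and can be dropped.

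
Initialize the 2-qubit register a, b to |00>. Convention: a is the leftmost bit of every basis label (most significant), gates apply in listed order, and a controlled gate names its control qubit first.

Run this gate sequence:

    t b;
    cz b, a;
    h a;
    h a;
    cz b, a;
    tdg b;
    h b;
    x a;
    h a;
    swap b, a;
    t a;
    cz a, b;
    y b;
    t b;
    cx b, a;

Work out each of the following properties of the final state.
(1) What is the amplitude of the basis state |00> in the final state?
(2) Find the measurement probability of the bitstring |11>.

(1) The final state's coefficient on |00> equals I/2. Key observation: the block from step 1 through step 6 cancels to the identity and can be dropped.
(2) The probability of measuring |11> is 1/4.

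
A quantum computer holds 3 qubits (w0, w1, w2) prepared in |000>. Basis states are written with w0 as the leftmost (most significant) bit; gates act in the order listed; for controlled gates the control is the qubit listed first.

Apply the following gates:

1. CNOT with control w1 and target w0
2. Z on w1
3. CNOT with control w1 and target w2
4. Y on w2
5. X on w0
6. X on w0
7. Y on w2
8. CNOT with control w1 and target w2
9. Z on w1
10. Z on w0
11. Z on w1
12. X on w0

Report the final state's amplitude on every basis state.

The final amplitudes are 1 on |100>, and 0 on every other basis state. Key observation: steps 2-9 multiply out to the identity, so the circuit reduces to the remaining gates.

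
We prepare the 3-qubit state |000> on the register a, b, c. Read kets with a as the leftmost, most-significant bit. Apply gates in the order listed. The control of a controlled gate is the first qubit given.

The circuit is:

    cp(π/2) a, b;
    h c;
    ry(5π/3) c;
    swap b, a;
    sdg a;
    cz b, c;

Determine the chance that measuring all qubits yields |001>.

Outcome |001> occurs with probability 1/2 - sqrt(3)/4.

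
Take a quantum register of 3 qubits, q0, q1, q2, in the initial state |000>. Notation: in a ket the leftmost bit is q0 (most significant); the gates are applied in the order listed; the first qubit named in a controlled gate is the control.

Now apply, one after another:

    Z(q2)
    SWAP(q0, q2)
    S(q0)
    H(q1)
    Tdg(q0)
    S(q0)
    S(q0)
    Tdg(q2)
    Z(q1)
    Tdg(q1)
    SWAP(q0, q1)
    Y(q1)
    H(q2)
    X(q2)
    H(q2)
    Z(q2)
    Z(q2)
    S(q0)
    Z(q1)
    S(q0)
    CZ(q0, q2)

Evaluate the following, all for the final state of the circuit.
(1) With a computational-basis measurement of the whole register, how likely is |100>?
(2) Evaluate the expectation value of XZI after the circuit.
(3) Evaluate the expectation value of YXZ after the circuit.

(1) The probability of measuring |100> is 0. Key observation: the block from step 13 through step 16 cancels to the identity and can be dropped.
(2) The expectation value of XZI is -sqrt(2)/2.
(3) In the final state, YXZ has expectation 0.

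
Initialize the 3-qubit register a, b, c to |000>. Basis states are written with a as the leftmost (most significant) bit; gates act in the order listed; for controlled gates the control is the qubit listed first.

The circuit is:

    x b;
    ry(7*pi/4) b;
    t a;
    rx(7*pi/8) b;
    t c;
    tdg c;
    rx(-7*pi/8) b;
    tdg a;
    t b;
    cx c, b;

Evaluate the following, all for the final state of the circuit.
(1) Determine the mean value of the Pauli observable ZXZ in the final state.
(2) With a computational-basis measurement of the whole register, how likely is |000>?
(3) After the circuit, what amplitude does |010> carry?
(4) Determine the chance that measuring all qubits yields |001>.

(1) The expectation value of ZXZ is sqrt(1/2 - sqrt(2)/4)*sqrt(sqrt(2)/4 + 1/2)*exp(-I*pi/4)*sin(7*pi/16)**4 + 2*sqrt(1/2 - sqrt(2)/4)*sqrt(sqrt(2)/4 + 1/2)*exp(-I*pi/4)*sin(7*pi/16)**2*cos(7*pi/16)**2 + sqrt(1/2 - sqrt(2)/4)*sqrt(sqrt(2)/4 + 1/2)*exp(-I*pi/4)*cos(7*pi/16)**4 + sqrt(1/2 - sqrt(2)/4)*sqrt(sqrt(2)/4 + 1/2)*exp(I*pi/4)*cos(7*pi/16)**4 + 2*sqrt(1/2 - sqrt(2)/4)*sqrt(sqrt(2)/4 + 1/2)*exp(I*pi/4)*sin(7*pi/16)**2*cos(7*pi/16)**2 + sqrt(1/2 - sqrt(2)/4)*sqrt(sqrt(2)/4 + 1/2)*exp(I*pi/4)*sin(7*pi/16)**4. Key observation: gates 3-8 undo each other exactly, leaving only the rest of the circuit to track.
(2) The probability of measuring |000> is 1/2 - sqrt(2)/4.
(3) The final state's coefficient on |010> equals -sqrt(sqrt(2)/4 + 1/2)*exp(I*pi/4)*sin(7*pi/16)**2 - sqrt(sqrt(2)/4 + 1/2)*exp(I*pi/4)*cos(7*pi/16)**2.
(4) Outcome |001> occurs with probability 0.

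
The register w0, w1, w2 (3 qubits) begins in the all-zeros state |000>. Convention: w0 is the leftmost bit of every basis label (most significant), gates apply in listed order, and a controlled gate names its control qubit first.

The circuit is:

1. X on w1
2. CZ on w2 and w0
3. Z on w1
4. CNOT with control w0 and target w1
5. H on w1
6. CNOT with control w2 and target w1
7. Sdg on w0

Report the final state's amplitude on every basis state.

The resulting statevector has amplitude -sqrt(2)/2 on |000>, sqrt(2)/2 on |010>, and 0 on every other basis state.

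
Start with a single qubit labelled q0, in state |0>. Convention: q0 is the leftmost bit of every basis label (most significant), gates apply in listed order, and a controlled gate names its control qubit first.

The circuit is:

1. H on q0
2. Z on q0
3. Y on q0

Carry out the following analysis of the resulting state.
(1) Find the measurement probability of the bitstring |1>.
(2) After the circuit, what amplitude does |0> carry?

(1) The probability of measuring |1> is 1/2.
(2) The final state's coefficient on |0> equals sqrt(2)*I/2.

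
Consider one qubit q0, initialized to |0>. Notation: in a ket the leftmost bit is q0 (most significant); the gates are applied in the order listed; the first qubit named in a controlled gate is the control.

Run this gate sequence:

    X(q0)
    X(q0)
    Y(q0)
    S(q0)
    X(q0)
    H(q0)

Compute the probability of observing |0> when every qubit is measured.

Outcome |0> occurs with probability 1/2.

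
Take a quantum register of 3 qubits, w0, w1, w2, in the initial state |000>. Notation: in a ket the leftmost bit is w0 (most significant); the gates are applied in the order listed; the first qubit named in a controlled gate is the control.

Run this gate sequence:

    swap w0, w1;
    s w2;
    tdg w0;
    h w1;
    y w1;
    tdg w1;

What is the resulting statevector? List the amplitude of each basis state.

The resulting statevector has amplitude -sqrt(2)*I/2 on |000>, sqrt(2)*exp(I*pi/4)/2 on |010>, and 0 on every other basis state.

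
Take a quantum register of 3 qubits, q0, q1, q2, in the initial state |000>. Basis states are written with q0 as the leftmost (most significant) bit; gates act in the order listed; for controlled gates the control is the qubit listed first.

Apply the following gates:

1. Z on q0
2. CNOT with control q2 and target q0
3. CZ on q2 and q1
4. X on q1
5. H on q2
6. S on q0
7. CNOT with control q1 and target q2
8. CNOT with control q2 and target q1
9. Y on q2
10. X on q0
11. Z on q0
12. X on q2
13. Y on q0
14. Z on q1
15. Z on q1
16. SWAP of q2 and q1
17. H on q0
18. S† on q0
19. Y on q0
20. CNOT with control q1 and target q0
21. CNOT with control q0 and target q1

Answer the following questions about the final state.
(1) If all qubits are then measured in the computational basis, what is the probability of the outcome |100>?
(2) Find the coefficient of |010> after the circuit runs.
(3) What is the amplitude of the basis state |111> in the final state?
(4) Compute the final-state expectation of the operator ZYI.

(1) The probability of measuring |100> is 1/4.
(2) The amplitude on |010> is I/2.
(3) The final state's coefficient on |111> equals -I/2.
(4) The observable ZYI averages to 0.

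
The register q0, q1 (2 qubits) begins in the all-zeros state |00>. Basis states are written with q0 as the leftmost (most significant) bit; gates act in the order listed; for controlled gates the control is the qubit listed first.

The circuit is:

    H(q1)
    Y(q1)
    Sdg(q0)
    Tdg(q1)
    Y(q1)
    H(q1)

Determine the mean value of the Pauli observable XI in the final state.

In the final state, XI has expectation 0.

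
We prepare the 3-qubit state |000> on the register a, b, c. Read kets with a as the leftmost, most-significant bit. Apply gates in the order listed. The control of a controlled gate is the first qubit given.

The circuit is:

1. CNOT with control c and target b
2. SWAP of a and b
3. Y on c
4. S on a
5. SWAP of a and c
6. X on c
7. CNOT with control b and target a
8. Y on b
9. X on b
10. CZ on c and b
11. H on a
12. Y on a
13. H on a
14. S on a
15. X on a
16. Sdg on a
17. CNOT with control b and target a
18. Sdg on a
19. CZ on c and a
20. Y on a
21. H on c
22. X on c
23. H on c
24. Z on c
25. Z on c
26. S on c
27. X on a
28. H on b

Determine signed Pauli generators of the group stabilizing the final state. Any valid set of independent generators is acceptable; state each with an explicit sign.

The final state is stabilized by the group generated by +IXI, -ZII, -IIZ; other independent generating sets are equally valid. Key observation: steps 21-24 multiply out to the identity, so the circuit reduces to the remaining gates.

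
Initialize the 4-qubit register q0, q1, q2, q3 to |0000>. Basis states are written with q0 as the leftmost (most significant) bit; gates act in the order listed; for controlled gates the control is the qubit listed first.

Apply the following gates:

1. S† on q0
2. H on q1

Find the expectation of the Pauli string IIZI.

The expectation value of IIZI is 1.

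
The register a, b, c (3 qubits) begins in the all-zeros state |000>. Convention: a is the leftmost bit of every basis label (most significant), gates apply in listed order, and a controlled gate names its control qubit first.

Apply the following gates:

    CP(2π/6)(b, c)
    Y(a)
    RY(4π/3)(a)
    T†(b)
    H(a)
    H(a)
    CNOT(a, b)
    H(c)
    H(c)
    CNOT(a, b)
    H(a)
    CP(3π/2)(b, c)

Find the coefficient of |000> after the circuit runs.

The final state's coefficient on |000> equals I*(-sqrt(6) - sqrt(2))/4. Key observation: gates 6-11 undo each other exactly, leaving only the rest of the circuit to track.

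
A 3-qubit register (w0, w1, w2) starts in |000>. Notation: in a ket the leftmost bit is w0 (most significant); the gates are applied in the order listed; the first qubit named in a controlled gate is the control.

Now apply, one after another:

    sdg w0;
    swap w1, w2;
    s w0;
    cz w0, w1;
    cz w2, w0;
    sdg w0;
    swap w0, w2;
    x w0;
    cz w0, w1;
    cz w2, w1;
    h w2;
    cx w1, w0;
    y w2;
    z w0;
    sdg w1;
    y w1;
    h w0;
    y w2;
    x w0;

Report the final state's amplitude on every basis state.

The final amplitudes are 0 on |000>, 0 on |001>, I/2 on |010>, I/2 on |011>, 0 on |100>, 0 on |101>, -I/2 on |110>, -I/2 on |111>.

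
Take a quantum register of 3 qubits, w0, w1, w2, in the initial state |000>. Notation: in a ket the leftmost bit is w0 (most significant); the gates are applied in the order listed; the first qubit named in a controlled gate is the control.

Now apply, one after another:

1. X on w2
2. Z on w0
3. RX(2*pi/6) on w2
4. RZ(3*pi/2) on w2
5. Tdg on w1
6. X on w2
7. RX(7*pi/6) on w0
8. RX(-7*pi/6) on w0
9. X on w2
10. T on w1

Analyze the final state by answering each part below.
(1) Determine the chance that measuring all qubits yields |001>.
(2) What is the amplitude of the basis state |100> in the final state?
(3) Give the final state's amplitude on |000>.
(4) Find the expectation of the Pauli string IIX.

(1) The probability of measuring |001> is 3/4. Key observation: the block from step 5 through step 10 cancels to the identity and can be dropped.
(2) The final state's coefficient on |100> equals 0.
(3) The final state's coefficient on |000> equals exp(3*I*pi/4)/2.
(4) The expectation value of IIX is sqrt(3)/2.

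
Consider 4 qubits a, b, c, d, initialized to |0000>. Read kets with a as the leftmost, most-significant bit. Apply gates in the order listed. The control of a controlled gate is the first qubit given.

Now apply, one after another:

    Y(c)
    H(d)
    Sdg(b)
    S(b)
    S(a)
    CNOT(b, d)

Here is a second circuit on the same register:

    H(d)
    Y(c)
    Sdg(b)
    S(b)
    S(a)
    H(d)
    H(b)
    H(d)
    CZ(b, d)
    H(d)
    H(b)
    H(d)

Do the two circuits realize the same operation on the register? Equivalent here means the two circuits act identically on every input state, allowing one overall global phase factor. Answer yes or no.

No, they are not equivalent — no single phase factor reconciles the two unitaries.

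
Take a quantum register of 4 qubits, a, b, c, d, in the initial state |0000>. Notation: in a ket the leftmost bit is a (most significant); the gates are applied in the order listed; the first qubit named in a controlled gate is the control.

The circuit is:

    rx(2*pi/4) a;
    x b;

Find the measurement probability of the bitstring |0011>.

The probability of measuring |0011> is 0.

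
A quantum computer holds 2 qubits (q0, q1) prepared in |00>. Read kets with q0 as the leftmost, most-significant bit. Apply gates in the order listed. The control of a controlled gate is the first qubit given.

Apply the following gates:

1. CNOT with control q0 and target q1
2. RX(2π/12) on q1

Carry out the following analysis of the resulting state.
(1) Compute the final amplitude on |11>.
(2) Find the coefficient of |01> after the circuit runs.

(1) The final state's coefficient on |11> equals 0.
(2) The amplitude on |01> is I*(-sqrt(6) + sqrt(2))/4.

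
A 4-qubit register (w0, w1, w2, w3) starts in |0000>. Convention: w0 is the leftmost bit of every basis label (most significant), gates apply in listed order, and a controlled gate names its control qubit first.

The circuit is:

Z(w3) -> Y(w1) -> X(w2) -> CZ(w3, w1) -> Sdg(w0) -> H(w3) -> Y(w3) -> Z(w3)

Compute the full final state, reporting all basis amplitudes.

The resulting statevector has amplitude sqrt(2)/2 on |0110>, sqrt(2)/2 on |0111>, and 0 on every other basis state.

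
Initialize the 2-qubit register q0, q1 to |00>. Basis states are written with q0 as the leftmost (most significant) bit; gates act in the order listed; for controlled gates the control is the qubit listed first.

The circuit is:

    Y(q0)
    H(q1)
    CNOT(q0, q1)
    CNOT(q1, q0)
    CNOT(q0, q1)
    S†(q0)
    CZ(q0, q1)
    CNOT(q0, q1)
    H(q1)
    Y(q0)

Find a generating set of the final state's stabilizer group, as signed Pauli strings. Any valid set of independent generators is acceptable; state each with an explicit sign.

One valid set of independent stabilizer generators is +YZ, +ZX (any independent generating set of the same group is equally correct).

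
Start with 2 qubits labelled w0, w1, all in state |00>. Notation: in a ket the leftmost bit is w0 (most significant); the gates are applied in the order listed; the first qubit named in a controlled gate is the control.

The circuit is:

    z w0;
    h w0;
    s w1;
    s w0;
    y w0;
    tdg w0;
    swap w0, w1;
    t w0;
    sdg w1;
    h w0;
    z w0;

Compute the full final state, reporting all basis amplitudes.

The final amplitudes are 1/2 on |00>, -exp(3*I*pi/4)/2 on |01>, -1/2 on |10>, exp(3*I*pi/4)/2 on |11>.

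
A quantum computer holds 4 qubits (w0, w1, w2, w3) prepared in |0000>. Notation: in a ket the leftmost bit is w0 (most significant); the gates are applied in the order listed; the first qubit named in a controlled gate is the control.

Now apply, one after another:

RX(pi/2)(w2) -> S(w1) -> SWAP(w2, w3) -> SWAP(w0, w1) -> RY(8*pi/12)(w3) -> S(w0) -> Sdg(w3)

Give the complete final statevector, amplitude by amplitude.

After the circuit, the state carries amplitude sqrt(2)/4 + sqrt(6)*I/4 on |0000>, -sqrt(2)/4 - sqrt(6)*I/4 on |0001>, and 0 on every other basis state.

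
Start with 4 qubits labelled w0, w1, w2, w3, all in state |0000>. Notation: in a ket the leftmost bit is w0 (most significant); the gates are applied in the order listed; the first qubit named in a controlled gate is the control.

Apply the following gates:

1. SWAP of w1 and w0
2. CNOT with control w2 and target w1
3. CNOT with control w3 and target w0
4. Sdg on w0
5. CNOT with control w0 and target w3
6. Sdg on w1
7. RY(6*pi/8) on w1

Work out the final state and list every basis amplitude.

After the circuit, the state carries amplitude sqrt(2 - sqrt(2))/2 on |0000>, sqrt(sqrt(2) + 2)/2 on |0100>, and 0 on every other basis state.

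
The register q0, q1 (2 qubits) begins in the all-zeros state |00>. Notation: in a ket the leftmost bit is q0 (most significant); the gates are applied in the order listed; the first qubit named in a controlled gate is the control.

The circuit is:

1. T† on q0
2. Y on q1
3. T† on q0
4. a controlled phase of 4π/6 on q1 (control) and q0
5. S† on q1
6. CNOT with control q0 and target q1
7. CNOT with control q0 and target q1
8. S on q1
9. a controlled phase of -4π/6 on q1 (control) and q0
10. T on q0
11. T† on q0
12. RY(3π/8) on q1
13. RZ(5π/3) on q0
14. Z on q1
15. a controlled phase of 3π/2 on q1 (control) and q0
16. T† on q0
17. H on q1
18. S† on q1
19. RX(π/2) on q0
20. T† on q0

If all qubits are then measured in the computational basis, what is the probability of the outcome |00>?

The probability of measuring |00> is sqrt(sqrt(2) + 2)/8 + 1/4.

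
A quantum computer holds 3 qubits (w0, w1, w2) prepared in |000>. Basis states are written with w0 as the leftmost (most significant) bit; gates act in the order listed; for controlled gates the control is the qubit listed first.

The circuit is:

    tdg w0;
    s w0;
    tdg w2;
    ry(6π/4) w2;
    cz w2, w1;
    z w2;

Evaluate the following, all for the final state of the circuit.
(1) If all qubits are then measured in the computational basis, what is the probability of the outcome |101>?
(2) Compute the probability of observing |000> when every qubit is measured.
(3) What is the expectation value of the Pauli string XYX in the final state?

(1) A full measurement returns |101> with probability 0.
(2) A full measurement returns |000> with probability 1/2.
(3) The observable XYX averages to 0.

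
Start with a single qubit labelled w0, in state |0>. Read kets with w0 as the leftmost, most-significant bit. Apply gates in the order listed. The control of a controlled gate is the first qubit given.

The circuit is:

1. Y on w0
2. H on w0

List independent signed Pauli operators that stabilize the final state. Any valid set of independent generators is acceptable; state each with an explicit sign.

The final state is stabilized by the group generated by -X; other independent generating sets are equally valid.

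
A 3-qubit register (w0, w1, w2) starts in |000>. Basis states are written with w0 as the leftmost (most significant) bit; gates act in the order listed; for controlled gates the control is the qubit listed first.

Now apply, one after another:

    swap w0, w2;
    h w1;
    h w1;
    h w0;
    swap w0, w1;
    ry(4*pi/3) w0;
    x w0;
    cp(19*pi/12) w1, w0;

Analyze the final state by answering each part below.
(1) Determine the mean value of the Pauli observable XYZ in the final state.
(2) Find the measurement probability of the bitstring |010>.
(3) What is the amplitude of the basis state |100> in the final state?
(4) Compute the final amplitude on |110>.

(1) In the final state, XYZ has expectation sqrt(6)/16 + 3*sqrt(2)/16. Key observation: steps 2-3 multiply out to the identity, so the circuit reduces to the remaining gates.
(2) A full measurement returns |010> with probability 3/8.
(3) |100> carries amplitude -sqrt(2)/4 in the final state.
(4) The amplitude on |110> is sqrt(2)*exp(7*I*pi/12)/4.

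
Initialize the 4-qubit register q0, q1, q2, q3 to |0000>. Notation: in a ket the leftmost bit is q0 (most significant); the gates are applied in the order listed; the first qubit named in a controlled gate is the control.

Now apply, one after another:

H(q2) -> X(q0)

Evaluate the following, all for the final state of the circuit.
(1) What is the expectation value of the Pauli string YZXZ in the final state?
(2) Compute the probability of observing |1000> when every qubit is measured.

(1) The observable YZXZ averages to 0.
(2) A full measurement returns |1000> with probability 1/2.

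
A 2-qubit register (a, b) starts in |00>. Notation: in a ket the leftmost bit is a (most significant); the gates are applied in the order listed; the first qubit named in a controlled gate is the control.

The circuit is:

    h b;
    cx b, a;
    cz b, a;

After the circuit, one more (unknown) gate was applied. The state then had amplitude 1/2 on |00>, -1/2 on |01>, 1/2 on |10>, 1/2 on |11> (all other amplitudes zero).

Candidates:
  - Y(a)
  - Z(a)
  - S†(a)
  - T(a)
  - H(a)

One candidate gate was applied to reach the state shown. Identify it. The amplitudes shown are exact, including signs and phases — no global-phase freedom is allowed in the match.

The applied gate was H(a).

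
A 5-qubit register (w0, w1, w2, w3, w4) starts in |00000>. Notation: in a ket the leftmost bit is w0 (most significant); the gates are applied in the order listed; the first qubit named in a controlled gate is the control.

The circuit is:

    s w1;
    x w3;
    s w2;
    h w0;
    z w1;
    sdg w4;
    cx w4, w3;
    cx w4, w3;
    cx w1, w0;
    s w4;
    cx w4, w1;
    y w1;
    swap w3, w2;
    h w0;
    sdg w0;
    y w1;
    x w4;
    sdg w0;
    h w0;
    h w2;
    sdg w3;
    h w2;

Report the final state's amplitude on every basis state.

The final amplitudes are sqrt(2)/2 on |00101>, sqrt(2)/2 on |10101>, and 0 on every other basis state.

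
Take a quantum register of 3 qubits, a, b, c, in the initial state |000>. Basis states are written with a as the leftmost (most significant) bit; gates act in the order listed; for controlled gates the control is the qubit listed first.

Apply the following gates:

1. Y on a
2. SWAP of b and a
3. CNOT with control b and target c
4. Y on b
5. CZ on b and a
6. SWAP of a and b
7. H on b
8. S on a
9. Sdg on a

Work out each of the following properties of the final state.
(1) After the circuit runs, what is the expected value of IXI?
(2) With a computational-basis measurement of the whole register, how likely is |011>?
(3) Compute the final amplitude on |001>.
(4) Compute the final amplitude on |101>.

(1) The expectation value of IXI is 1.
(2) A full measurement returns |011> with probability 1/2.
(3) The final state's coefficient on |001> equals sqrt(2)/2.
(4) |101> carries amplitude 0 in the final state.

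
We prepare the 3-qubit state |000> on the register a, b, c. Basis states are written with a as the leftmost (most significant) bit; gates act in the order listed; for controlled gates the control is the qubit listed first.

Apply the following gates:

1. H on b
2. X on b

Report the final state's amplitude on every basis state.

After the circuit, the state carries amplitude sqrt(2)/2 on |000>, sqrt(2)/2 on |010>, and 0 on every other basis state.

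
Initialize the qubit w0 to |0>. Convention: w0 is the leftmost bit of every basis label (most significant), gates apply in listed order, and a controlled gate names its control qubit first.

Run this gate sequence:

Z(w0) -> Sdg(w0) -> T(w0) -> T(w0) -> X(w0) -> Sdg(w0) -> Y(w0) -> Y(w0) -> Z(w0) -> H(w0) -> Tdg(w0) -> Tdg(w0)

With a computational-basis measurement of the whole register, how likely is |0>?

The probability of measuring |0> is 1/2.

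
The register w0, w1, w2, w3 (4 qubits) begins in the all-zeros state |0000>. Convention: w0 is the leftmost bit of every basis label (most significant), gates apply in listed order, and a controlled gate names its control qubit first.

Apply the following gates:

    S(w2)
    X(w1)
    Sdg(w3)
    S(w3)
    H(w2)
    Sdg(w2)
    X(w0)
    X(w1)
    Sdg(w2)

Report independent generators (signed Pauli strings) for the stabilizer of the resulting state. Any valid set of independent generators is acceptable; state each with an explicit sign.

The final state is stabilized by the group generated by -IIXI, -ZIII, +IZII, +IIIZ; other independent generating sets are equally valid.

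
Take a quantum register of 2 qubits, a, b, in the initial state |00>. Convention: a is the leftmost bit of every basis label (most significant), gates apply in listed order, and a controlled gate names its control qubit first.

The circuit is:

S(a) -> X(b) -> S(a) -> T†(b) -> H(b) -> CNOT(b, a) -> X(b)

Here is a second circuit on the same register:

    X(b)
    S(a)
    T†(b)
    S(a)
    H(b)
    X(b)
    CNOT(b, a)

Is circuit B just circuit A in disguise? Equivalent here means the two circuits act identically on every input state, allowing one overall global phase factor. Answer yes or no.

No — the two circuits implement different unitaries, even allowing a global phase.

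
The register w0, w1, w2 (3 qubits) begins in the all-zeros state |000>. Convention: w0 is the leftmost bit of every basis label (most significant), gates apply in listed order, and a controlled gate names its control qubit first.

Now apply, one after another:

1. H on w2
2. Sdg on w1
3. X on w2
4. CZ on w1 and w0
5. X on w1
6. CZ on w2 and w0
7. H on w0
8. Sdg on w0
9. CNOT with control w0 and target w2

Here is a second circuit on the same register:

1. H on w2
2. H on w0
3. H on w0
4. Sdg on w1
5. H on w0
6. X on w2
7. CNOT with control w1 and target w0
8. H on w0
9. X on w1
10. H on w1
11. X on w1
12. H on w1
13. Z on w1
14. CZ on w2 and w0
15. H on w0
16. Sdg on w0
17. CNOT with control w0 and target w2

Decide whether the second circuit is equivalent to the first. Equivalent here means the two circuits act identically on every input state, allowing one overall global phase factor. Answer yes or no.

Yes: on every input state the two circuits agree up to one overall phase factor.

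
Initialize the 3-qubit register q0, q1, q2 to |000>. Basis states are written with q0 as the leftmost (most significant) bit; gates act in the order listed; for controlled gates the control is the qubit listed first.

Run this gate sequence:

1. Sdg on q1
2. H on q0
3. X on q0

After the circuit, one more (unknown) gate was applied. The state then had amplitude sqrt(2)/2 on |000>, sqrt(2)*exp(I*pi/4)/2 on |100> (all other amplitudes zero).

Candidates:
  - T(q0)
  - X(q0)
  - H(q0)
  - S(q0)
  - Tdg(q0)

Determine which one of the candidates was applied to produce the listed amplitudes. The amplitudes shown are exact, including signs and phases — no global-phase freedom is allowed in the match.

It was T(q0) that produced the state shown.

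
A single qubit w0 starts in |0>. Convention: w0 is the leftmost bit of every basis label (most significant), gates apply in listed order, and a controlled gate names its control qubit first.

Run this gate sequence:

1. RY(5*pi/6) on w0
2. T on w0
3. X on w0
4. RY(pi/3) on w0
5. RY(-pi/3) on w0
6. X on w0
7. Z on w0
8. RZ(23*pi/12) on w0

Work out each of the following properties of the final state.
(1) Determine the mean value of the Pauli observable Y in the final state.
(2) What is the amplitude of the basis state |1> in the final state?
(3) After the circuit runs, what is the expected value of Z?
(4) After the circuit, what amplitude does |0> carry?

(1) In the final state, Y has expectation -1/4.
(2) |1> carries amplitude (sqrt(2) + sqrt(6))*exp(5*I*pi/24)/4 in the final state.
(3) In the final state, Z has expectation -sqrt(3)/2.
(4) The final state's coefficient on |0> equals (-sqrt(6) + sqrt(2))*exp(I*pi/24)/4.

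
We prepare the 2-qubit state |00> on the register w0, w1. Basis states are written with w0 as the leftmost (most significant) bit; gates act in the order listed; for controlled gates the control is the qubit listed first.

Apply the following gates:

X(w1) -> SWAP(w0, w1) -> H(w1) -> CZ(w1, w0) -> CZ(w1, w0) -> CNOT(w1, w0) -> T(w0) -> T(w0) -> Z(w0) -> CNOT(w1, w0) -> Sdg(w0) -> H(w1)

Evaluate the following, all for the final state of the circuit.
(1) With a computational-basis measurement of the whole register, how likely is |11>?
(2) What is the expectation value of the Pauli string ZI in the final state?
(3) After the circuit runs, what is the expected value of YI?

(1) The probability of measuring |11> is 1/2.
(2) In the final state, ZI has expectation -1.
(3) The observable YI averages to 0.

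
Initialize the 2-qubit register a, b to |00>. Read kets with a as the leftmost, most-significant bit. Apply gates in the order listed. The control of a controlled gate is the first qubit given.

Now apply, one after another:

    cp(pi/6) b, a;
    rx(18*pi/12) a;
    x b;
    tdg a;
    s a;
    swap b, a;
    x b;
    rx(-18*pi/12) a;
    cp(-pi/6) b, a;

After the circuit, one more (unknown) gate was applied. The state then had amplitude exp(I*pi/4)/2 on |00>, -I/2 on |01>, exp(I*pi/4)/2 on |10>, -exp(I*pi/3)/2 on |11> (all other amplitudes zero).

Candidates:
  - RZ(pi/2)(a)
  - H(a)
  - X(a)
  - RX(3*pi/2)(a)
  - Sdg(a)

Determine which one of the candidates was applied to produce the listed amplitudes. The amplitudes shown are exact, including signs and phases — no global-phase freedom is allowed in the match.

The unique candidate consistent with the amplitudes is Sdg(a).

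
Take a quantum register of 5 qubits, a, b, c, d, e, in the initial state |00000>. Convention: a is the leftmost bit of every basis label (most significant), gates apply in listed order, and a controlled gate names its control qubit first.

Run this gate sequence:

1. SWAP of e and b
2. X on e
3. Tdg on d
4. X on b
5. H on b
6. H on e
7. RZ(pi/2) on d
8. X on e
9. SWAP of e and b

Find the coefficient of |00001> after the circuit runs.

|00001> carries amplitude -exp(3*I*pi/4)/2 in the final state.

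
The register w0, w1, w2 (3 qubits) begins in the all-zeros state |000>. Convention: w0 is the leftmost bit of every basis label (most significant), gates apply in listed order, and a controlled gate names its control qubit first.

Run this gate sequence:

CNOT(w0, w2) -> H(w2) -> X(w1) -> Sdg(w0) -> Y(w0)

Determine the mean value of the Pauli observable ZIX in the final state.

The expectation value of ZIX is -1.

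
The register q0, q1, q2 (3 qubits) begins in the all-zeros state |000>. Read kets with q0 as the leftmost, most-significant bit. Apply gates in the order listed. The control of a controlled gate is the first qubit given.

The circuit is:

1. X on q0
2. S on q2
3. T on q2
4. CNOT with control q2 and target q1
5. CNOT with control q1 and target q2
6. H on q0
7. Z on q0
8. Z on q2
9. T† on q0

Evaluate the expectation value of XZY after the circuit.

In the final state, XZY has expectation 0.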